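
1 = 1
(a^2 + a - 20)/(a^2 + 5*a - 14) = (a^2 + a - 20)/(a^2 + 5*a - 14)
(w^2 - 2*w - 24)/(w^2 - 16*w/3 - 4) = 3*(w + 4)/(3*w + 2)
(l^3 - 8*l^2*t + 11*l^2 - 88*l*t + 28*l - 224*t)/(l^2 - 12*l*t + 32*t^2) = (-l^2 - 11*l - 28)/(-l + 4*t)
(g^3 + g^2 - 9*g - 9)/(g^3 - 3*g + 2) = (g^3 + g^2 - 9*g - 9)/(g^3 - 3*g + 2)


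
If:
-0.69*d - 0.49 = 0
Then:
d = -0.71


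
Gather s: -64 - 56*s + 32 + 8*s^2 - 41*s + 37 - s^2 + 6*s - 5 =7*s^2 - 91*s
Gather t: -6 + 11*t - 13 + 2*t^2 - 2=2*t^2 + 11*t - 21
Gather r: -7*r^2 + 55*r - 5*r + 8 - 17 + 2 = -7*r^2 + 50*r - 7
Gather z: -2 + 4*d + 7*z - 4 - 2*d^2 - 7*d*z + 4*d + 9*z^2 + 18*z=-2*d^2 + 8*d + 9*z^2 + z*(25 - 7*d) - 6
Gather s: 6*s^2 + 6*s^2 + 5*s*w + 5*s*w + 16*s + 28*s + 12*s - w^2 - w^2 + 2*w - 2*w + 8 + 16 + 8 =12*s^2 + s*(10*w + 56) - 2*w^2 + 32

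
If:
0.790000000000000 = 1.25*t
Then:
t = 0.63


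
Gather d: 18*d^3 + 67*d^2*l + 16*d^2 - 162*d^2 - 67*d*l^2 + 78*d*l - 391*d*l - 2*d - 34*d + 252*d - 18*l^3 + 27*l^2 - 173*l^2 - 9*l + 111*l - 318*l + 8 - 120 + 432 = 18*d^3 + d^2*(67*l - 146) + d*(-67*l^2 - 313*l + 216) - 18*l^3 - 146*l^2 - 216*l + 320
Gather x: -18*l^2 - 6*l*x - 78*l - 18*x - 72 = -18*l^2 - 78*l + x*(-6*l - 18) - 72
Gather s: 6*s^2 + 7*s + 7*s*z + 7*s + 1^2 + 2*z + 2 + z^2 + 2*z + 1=6*s^2 + s*(7*z + 14) + z^2 + 4*z + 4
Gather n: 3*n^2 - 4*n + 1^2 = 3*n^2 - 4*n + 1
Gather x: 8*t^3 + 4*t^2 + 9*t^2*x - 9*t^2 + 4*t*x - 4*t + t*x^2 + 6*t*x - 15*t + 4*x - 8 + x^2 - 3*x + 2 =8*t^3 - 5*t^2 - 19*t + x^2*(t + 1) + x*(9*t^2 + 10*t + 1) - 6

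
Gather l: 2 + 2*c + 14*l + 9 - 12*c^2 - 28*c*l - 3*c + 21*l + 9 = -12*c^2 - c + l*(35 - 28*c) + 20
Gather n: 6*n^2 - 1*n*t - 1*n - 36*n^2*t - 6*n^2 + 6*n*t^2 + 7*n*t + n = -36*n^2*t + n*(6*t^2 + 6*t)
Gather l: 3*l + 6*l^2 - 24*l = 6*l^2 - 21*l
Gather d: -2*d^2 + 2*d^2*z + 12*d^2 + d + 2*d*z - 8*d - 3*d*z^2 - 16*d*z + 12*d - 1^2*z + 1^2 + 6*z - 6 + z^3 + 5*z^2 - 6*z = d^2*(2*z + 10) + d*(-3*z^2 - 14*z + 5) + z^3 + 5*z^2 - z - 5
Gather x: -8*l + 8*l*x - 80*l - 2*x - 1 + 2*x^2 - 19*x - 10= -88*l + 2*x^2 + x*(8*l - 21) - 11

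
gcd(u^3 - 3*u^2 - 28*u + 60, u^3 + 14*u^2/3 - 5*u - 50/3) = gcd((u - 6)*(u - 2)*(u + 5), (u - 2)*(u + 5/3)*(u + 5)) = u^2 + 3*u - 10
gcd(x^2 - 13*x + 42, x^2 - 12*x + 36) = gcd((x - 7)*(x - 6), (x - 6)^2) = x - 6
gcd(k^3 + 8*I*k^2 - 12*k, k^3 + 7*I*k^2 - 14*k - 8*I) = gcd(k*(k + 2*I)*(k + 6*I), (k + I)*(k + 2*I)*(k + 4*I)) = k + 2*I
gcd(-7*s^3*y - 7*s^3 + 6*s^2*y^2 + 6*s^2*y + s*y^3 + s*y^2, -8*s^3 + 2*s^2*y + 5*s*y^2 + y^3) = -s + y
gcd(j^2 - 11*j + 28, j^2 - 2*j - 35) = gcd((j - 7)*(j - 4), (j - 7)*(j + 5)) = j - 7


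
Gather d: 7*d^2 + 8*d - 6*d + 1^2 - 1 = 7*d^2 + 2*d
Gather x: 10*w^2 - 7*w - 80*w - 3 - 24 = 10*w^2 - 87*w - 27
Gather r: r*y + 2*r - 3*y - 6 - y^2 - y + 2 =r*(y + 2) - y^2 - 4*y - 4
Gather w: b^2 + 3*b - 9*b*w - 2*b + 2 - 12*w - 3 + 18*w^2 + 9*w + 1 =b^2 + b + 18*w^2 + w*(-9*b - 3)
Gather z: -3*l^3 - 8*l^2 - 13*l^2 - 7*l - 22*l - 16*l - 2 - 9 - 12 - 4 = -3*l^3 - 21*l^2 - 45*l - 27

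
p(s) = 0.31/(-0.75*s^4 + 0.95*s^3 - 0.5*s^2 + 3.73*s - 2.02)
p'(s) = 0.31*(3.0*s^3 - 2.85*s^2 + 1.0*s - 3.73)/(-0.75*s^4 + 0.95*s^3 - 0.5*s^2 + 3.73*s - 2.02)^2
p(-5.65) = -0.00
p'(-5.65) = -0.00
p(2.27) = -0.06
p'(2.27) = 0.24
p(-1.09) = -0.03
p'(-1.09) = -0.05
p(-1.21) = -0.03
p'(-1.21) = -0.04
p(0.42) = -0.63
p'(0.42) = -4.55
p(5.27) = -0.00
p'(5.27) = 0.00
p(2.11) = -0.13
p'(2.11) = 0.80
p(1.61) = 0.19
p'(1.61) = 0.36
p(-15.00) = -0.00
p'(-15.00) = -0.00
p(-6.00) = -0.00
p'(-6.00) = -0.00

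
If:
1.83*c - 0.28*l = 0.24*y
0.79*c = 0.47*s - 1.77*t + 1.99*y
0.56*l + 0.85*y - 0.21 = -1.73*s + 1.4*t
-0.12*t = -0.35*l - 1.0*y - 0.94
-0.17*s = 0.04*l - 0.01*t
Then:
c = -0.21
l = -0.70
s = 0.12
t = -0.76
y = -0.79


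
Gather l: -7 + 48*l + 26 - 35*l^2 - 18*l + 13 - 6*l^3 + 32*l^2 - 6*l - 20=-6*l^3 - 3*l^2 + 24*l + 12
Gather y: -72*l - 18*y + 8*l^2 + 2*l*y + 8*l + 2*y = 8*l^2 - 64*l + y*(2*l - 16)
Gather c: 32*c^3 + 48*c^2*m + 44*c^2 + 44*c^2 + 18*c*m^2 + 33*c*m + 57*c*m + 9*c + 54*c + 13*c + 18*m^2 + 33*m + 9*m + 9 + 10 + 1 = 32*c^3 + c^2*(48*m + 88) + c*(18*m^2 + 90*m + 76) + 18*m^2 + 42*m + 20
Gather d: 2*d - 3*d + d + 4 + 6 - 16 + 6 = 0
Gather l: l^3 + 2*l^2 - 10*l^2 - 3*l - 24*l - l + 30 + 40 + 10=l^3 - 8*l^2 - 28*l + 80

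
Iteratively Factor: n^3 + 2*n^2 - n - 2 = (n - 1)*(n^2 + 3*n + 2) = (n - 1)*(n + 1)*(n + 2)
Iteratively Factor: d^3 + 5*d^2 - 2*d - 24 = (d - 2)*(d^2 + 7*d + 12) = (d - 2)*(d + 4)*(d + 3)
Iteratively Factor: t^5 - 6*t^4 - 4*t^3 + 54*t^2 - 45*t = (t - 3)*(t^4 - 3*t^3 - 13*t^2 + 15*t) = (t - 5)*(t - 3)*(t^3 + 2*t^2 - 3*t) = (t - 5)*(t - 3)*(t - 1)*(t^2 + 3*t) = (t - 5)*(t - 3)*(t - 1)*(t + 3)*(t)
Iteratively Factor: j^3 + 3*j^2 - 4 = (j + 2)*(j^2 + j - 2) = (j - 1)*(j + 2)*(j + 2)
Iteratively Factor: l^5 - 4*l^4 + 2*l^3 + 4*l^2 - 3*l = (l)*(l^4 - 4*l^3 + 2*l^2 + 4*l - 3) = l*(l - 1)*(l^3 - 3*l^2 - l + 3) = l*(l - 1)^2*(l^2 - 2*l - 3) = l*(l - 1)^2*(l + 1)*(l - 3)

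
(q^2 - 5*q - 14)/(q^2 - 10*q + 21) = (q + 2)/(q - 3)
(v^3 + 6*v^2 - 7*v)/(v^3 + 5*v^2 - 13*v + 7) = v/(v - 1)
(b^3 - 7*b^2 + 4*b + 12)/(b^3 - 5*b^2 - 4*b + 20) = (b^2 - 5*b - 6)/(b^2 - 3*b - 10)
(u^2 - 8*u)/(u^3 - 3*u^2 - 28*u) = (8 - u)/(-u^2 + 3*u + 28)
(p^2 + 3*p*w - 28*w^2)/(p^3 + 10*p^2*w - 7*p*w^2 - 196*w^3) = 1/(p + 7*w)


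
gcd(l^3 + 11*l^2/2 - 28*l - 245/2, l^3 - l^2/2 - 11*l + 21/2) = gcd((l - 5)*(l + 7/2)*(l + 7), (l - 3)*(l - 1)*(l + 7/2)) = l + 7/2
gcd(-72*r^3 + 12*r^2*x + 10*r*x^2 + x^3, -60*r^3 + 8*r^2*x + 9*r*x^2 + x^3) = -12*r^2 + 4*r*x + x^2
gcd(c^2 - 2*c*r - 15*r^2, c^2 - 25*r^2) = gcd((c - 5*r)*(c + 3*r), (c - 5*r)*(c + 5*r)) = -c + 5*r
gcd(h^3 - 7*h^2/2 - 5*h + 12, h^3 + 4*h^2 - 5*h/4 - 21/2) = h^2 + h/2 - 3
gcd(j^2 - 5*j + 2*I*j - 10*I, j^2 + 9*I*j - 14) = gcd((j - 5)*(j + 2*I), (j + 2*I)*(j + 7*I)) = j + 2*I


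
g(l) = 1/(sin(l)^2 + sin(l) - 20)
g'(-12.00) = 0.00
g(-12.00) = -0.05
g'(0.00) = 0.00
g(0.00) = -0.05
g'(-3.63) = 0.00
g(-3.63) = -0.05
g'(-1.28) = 0.00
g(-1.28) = -0.05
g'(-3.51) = 0.00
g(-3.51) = -0.05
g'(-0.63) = 0.00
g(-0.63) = -0.05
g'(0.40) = -0.00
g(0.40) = -0.05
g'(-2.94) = 0.00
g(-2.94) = -0.05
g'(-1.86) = -0.00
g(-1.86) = -0.05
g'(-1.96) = -0.00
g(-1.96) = -0.05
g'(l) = (-2*sin(l)*cos(l) - cos(l))/(sin(l)^2 + sin(l) - 20)^2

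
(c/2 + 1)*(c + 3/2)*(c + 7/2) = c^3/2 + 7*c^2/2 + 61*c/8 + 21/4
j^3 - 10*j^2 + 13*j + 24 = (j - 8)*(j - 3)*(j + 1)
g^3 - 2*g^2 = g^2*(g - 2)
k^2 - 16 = (k - 4)*(k + 4)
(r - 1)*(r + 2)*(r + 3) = r^3 + 4*r^2 + r - 6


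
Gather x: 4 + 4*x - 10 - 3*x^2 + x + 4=-3*x^2 + 5*x - 2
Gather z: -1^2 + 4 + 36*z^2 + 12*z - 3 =36*z^2 + 12*z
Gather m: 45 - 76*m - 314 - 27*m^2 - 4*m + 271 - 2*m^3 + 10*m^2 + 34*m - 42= -2*m^3 - 17*m^2 - 46*m - 40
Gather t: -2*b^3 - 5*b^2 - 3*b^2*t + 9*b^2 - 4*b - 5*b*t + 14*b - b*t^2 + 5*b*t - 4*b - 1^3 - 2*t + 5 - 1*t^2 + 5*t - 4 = -2*b^3 + 4*b^2 + 6*b + t^2*(-b - 1) + t*(3 - 3*b^2)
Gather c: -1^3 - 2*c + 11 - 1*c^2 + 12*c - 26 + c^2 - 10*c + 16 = 0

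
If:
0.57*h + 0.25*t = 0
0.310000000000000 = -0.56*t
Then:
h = 0.24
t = -0.55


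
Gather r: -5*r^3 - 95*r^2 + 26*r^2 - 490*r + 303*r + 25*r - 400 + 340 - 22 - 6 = -5*r^3 - 69*r^2 - 162*r - 88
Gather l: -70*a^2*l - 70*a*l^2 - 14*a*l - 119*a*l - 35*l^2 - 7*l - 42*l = l^2*(-70*a - 35) + l*(-70*a^2 - 133*a - 49)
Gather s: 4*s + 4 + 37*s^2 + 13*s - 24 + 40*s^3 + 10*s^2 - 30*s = 40*s^3 + 47*s^2 - 13*s - 20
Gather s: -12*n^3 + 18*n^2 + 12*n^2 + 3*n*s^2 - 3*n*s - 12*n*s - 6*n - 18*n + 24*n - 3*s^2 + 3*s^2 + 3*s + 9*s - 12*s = -12*n^3 + 30*n^2 + 3*n*s^2 - 15*n*s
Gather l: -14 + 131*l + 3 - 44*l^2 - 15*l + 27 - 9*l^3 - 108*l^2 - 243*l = -9*l^3 - 152*l^2 - 127*l + 16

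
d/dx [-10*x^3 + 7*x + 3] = 7 - 30*x^2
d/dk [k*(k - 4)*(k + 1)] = 3*k^2 - 6*k - 4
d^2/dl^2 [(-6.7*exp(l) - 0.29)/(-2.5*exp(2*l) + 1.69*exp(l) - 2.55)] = (41.875*exp(4*l) + 35.5575*exp(3*l) - 259.95075*exp(2*l) + 22.306919*exp(l) + 44.816505)*exp(l)/(15.625*exp(6*l) - 31.6875*exp(5*l) + 69.23325*exp(4*l) - 69.469309*exp(3*l) + 70.617915*exp(2*l) - 32.967675*exp(l) + 16.581375)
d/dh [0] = 0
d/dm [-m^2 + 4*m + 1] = 4 - 2*m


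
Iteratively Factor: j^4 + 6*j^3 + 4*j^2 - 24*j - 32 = (j + 2)*(j^3 + 4*j^2 - 4*j - 16) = (j + 2)^2*(j^2 + 2*j - 8) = (j + 2)^2*(j + 4)*(j - 2)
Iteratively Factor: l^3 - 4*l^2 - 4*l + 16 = (l - 2)*(l^2 - 2*l - 8) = (l - 4)*(l - 2)*(l + 2)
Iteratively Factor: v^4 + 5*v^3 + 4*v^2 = (v + 1)*(v^3 + 4*v^2) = v*(v + 1)*(v^2 + 4*v) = v^2*(v + 1)*(v + 4)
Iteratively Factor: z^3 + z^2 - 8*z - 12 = (z + 2)*(z^2 - z - 6) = (z + 2)^2*(z - 3)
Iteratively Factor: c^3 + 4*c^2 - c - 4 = (c + 4)*(c^2 - 1) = (c + 1)*(c + 4)*(c - 1)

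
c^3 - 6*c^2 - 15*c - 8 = (c - 8)*(c + 1)^2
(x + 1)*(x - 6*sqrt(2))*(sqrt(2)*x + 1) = sqrt(2)*x^3 - 11*x^2 + sqrt(2)*x^2 - 11*x - 6*sqrt(2)*x - 6*sqrt(2)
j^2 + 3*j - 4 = (j - 1)*(j + 4)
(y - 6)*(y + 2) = y^2 - 4*y - 12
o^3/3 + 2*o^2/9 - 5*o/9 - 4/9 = (o/3 + 1/3)*(o - 4/3)*(o + 1)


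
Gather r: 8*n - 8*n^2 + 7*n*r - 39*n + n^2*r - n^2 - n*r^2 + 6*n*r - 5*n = -9*n^2 - n*r^2 - 36*n + r*(n^2 + 13*n)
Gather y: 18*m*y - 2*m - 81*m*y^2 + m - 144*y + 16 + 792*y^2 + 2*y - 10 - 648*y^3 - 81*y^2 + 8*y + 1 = -m - 648*y^3 + y^2*(711 - 81*m) + y*(18*m - 134) + 7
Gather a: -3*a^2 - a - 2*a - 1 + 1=-3*a^2 - 3*a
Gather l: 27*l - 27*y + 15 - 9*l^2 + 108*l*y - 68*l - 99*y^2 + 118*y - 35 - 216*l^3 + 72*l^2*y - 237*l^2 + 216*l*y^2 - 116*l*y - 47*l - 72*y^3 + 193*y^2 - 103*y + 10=-216*l^3 + l^2*(72*y - 246) + l*(216*y^2 - 8*y - 88) - 72*y^3 + 94*y^2 - 12*y - 10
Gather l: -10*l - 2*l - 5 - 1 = -12*l - 6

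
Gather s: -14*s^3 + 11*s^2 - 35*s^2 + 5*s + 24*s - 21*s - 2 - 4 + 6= -14*s^3 - 24*s^2 + 8*s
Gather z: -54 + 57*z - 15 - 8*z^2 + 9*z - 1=-8*z^2 + 66*z - 70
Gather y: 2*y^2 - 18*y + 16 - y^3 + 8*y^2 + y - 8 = -y^3 + 10*y^2 - 17*y + 8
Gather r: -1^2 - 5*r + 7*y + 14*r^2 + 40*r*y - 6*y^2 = 14*r^2 + r*(40*y - 5) - 6*y^2 + 7*y - 1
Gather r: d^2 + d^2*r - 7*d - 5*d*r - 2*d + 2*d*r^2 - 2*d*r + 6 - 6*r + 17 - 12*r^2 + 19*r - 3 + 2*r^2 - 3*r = d^2 - 9*d + r^2*(2*d - 10) + r*(d^2 - 7*d + 10) + 20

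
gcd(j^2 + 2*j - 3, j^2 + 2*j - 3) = j^2 + 2*j - 3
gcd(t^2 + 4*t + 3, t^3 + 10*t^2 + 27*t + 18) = t^2 + 4*t + 3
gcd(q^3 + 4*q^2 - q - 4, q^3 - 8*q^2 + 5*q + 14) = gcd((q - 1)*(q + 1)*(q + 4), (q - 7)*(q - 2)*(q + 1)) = q + 1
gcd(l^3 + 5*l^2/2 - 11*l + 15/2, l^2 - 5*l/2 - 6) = 1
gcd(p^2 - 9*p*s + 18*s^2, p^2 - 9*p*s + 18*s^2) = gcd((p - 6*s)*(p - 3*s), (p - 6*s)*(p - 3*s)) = p^2 - 9*p*s + 18*s^2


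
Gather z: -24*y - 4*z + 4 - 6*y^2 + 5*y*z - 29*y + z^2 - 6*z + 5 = -6*y^2 - 53*y + z^2 + z*(5*y - 10) + 9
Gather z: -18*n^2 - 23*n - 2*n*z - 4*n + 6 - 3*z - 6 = -18*n^2 - 27*n + z*(-2*n - 3)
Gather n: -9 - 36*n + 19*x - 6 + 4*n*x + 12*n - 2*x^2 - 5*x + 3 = n*(4*x - 24) - 2*x^2 + 14*x - 12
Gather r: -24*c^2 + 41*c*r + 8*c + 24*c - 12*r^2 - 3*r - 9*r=-24*c^2 + 32*c - 12*r^2 + r*(41*c - 12)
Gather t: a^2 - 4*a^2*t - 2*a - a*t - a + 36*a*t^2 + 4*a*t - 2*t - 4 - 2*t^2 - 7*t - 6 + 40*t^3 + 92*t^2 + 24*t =a^2 - 3*a + 40*t^3 + t^2*(36*a + 90) + t*(-4*a^2 + 3*a + 15) - 10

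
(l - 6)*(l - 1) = l^2 - 7*l + 6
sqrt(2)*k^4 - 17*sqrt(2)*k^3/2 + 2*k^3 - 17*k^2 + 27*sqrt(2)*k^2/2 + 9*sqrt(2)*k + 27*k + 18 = (k - 6)*(k - 3)*(k + sqrt(2))*(sqrt(2)*k + sqrt(2)/2)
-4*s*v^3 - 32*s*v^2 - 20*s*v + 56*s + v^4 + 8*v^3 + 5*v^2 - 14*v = (-4*s + v)*(v - 1)*(v + 2)*(v + 7)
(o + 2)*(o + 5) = o^2 + 7*o + 10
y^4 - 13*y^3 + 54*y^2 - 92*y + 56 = (y - 7)*(y - 2)^3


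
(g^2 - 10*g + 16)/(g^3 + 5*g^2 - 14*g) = (g - 8)/(g*(g + 7))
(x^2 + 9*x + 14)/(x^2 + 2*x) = (x + 7)/x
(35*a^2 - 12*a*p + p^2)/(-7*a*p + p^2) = (-5*a + p)/p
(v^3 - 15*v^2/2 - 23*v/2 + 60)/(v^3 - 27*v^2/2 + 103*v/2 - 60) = (v + 3)/(v - 3)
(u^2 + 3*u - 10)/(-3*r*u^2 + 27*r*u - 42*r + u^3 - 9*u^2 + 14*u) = (-u - 5)/(3*r*u - 21*r - u^2 + 7*u)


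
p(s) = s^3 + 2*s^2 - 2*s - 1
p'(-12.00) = 382.00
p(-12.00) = -1417.00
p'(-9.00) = 205.00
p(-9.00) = -550.00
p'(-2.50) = 6.75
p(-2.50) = 0.88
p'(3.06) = 38.33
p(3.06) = 40.26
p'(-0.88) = -3.20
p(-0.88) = 1.63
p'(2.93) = 35.47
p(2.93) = 35.46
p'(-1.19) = -2.51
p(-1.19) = 2.53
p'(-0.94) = -3.11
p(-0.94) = 1.82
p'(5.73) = 119.42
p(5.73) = 241.34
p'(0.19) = -1.13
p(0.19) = -1.30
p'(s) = 3*s^2 + 4*s - 2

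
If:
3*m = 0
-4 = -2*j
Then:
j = 2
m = 0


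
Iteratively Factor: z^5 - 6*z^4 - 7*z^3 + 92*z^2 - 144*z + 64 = (z - 1)*(z^4 - 5*z^3 - 12*z^2 + 80*z - 64) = (z - 4)*(z - 1)*(z^3 - z^2 - 16*z + 16) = (z - 4)*(z - 1)*(z + 4)*(z^2 - 5*z + 4) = (z - 4)^2*(z - 1)*(z + 4)*(z - 1)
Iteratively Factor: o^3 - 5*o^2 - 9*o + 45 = (o + 3)*(o^2 - 8*o + 15) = (o - 3)*(o + 3)*(o - 5)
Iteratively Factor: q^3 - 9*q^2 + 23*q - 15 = (q - 3)*(q^2 - 6*q + 5) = (q - 3)*(q - 1)*(q - 5)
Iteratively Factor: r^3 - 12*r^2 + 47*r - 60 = (r - 5)*(r^2 - 7*r + 12) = (r - 5)*(r - 4)*(r - 3)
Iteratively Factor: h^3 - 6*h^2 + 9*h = (h - 3)*(h^2 - 3*h) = (h - 3)^2*(h)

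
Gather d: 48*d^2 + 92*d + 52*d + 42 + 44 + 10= 48*d^2 + 144*d + 96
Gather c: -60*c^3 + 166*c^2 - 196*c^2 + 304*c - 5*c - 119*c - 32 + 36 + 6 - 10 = -60*c^3 - 30*c^2 + 180*c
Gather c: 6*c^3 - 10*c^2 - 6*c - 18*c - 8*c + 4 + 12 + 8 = 6*c^3 - 10*c^2 - 32*c + 24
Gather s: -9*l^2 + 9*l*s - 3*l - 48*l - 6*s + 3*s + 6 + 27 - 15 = -9*l^2 - 51*l + s*(9*l - 3) + 18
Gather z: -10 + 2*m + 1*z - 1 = 2*m + z - 11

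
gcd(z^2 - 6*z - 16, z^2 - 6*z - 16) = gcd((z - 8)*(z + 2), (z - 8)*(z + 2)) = z^2 - 6*z - 16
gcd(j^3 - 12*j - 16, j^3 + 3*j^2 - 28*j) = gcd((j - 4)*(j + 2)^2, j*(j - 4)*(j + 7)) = j - 4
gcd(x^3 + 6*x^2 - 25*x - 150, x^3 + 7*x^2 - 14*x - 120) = x^2 + 11*x + 30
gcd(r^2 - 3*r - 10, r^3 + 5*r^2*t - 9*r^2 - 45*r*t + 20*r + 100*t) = r - 5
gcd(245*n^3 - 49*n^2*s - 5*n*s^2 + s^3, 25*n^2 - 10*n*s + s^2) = -5*n + s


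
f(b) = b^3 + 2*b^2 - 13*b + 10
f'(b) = 3*b^2 + 4*b - 13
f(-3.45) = 37.59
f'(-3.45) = 8.91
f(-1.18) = 26.48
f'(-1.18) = -13.54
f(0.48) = 4.33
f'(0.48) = -10.39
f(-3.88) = 32.14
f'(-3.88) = 16.64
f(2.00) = 0.00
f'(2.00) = 7.00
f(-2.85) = 40.15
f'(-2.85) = -0.03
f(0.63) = 2.85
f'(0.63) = -9.29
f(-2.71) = 40.02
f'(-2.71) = -1.81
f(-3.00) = 40.00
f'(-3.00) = 2.00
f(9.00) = 784.00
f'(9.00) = 266.00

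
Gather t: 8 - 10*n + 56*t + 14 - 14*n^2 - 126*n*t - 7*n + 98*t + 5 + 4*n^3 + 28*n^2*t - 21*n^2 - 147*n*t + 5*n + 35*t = 4*n^3 - 35*n^2 - 12*n + t*(28*n^2 - 273*n + 189) + 27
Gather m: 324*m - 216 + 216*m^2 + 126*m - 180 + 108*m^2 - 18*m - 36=324*m^2 + 432*m - 432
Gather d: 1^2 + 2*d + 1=2*d + 2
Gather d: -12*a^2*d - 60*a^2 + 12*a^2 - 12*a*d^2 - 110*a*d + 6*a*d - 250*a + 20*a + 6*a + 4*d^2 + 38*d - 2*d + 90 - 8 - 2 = -48*a^2 - 224*a + d^2*(4 - 12*a) + d*(-12*a^2 - 104*a + 36) + 80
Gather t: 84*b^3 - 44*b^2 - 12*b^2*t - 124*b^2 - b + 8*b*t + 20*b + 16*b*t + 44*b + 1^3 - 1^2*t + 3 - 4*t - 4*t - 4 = 84*b^3 - 168*b^2 + 63*b + t*(-12*b^2 + 24*b - 9)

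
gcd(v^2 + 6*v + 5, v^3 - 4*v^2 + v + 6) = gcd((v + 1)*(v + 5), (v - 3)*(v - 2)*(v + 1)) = v + 1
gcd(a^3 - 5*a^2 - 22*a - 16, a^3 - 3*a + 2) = a + 2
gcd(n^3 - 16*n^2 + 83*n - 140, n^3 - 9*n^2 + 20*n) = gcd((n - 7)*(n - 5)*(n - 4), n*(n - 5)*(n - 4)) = n^2 - 9*n + 20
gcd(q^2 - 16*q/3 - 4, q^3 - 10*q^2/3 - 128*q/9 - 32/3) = q - 6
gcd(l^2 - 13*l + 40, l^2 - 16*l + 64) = l - 8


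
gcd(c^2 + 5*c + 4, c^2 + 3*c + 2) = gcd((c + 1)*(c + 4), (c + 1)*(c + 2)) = c + 1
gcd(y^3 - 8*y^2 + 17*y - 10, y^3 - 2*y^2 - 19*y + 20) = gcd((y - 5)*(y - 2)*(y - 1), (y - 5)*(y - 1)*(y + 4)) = y^2 - 6*y + 5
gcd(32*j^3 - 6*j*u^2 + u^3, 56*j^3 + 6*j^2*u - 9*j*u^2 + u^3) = -8*j^2 - 2*j*u + u^2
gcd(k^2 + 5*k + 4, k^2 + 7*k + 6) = k + 1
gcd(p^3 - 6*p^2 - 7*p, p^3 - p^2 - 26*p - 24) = p + 1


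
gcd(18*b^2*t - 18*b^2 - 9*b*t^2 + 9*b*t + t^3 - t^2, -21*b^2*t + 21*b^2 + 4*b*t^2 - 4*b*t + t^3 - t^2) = -3*b*t + 3*b + t^2 - t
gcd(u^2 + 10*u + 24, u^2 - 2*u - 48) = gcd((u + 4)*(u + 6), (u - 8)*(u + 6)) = u + 6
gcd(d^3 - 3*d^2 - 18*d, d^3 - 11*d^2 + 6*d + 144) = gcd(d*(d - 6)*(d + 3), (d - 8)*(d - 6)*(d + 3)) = d^2 - 3*d - 18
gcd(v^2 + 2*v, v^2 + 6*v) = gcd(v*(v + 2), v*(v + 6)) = v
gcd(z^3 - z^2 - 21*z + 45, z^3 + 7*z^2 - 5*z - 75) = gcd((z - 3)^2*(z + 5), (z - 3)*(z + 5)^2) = z^2 + 2*z - 15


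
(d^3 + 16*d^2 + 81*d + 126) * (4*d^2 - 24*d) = 4*d^5 + 40*d^4 - 60*d^3 - 1440*d^2 - 3024*d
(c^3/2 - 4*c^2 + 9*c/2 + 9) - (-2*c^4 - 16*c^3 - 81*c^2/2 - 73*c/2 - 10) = 2*c^4 + 33*c^3/2 + 73*c^2/2 + 41*c + 19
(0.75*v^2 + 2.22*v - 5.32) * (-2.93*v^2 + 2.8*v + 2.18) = -2.1975*v^4 - 4.4046*v^3 + 23.4386*v^2 - 10.0564*v - 11.5976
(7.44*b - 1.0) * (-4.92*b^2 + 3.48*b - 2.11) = -36.6048*b^3 + 30.8112*b^2 - 19.1784*b + 2.11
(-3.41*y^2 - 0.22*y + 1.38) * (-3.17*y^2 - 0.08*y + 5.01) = 10.8097*y^4 + 0.9702*y^3 - 21.4411*y^2 - 1.2126*y + 6.9138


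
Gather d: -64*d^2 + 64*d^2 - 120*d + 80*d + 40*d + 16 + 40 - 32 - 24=0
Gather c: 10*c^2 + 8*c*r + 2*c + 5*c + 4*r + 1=10*c^2 + c*(8*r + 7) + 4*r + 1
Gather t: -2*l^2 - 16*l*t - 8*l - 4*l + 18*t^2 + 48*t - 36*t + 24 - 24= -2*l^2 - 12*l + 18*t^2 + t*(12 - 16*l)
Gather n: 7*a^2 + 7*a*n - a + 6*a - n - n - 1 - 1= 7*a^2 + 5*a + n*(7*a - 2) - 2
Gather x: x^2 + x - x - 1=x^2 - 1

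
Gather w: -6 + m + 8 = m + 2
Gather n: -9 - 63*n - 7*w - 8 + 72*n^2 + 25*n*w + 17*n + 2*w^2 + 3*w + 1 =72*n^2 + n*(25*w - 46) + 2*w^2 - 4*w - 16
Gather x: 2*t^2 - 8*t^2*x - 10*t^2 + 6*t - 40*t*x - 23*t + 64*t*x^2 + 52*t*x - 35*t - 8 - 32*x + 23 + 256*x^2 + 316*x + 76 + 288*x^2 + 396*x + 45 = -8*t^2 - 52*t + x^2*(64*t + 544) + x*(-8*t^2 + 12*t + 680) + 136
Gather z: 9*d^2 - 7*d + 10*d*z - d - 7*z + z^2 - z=9*d^2 - 8*d + z^2 + z*(10*d - 8)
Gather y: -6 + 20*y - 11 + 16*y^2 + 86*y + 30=16*y^2 + 106*y + 13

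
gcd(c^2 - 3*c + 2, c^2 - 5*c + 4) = c - 1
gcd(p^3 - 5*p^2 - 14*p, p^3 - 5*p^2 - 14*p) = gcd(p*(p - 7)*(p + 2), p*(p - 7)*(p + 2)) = p^3 - 5*p^2 - 14*p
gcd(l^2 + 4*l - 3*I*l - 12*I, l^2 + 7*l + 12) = l + 4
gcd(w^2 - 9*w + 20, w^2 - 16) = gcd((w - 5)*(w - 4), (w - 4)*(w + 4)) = w - 4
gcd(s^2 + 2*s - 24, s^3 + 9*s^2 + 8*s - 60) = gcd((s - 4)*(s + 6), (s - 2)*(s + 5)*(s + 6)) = s + 6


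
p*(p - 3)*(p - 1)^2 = p^4 - 5*p^3 + 7*p^2 - 3*p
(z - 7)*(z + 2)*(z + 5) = z^3 - 39*z - 70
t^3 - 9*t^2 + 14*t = t*(t - 7)*(t - 2)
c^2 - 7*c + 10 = (c - 5)*(c - 2)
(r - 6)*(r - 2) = r^2 - 8*r + 12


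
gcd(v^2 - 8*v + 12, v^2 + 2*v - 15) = 1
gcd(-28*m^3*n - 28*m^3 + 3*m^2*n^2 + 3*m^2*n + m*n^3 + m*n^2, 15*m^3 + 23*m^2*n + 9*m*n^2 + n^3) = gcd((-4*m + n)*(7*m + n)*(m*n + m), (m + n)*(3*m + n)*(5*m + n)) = 1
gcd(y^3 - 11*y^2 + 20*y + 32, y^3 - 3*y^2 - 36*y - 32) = y^2 - 7*y - 8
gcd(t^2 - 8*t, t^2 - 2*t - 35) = 1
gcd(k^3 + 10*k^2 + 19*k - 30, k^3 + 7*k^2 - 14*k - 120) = k^2 + 11*k + 30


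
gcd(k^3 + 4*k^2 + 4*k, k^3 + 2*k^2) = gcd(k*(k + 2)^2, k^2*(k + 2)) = k^2 + 2*k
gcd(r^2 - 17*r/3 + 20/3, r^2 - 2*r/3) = 1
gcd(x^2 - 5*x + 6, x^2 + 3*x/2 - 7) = x - 2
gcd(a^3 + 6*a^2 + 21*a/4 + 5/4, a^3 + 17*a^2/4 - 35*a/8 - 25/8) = a^2 + 11*a/2 + 5/2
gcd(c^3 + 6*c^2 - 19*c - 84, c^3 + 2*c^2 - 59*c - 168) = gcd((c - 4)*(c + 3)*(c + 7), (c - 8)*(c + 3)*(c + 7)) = c^2 + 10*c + 21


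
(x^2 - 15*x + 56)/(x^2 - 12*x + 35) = (x - 8)/(x - 5)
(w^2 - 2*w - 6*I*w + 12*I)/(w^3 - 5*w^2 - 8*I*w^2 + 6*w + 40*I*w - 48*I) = (w - 6*I)/(w^2 - w*(3 + 8*I) + 24*I)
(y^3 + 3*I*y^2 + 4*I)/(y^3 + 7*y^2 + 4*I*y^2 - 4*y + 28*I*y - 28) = (y - I)/(y + 7)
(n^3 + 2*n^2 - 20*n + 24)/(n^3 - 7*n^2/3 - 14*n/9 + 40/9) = 9*(n^2 + 4*n - 12)/(9*n^2 - 3*n - 20)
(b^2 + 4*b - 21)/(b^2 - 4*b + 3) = (b + 7)/(b - 1)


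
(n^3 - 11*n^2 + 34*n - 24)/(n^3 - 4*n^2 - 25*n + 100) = (n^2 - 7*n + 6)/(n^2 - 25)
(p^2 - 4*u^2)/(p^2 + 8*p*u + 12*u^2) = (p - 2*u)/(p + 6*u)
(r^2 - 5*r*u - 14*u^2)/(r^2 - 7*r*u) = (r + 2*u)/r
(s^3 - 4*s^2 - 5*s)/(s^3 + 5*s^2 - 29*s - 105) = s*(s + 1)/(s^2 + 10*s + 21)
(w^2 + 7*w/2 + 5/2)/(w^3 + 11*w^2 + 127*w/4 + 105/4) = 2*(w + 1)/(2*w^2 + 17*w + 21)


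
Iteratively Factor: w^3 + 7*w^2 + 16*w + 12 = (w + 2)*(w^2 + 5*w + 6) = (w + 2)^2*(w + 3)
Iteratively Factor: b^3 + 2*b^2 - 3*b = (b - 1)*(b^2 + 3*b) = (b - 1)*(b + 3)*(b)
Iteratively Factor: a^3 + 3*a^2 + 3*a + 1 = (a + 1)*(a^2 + 2*a + 1) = (a + 1)^2*(a + 1)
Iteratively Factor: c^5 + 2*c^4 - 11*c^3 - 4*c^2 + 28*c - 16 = (c + 2)*(c^4 - 11*c^2 + 18*c - 8) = (c - 1)*(c + 2)*(c^3 + c^2 - 10*c + 8) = (c - 2)*(c - 1)*(c + 2)*(c^2 + 3*c - 4) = (c - 2)*(c - 1)^2*(c + 2)*(c + 4)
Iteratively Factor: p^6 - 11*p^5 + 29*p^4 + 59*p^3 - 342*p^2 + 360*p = (p - 4)*(p^5 - 7*p^4 + p^3 + 63*p^2 - 90*p) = (p - 5)*(p - 4)*(p^4 - 2*p^3 - 9*p^2 + 18*p) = (p - 5)*(p - 4)*(p - 2)*(p^3 - 9*p) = p*(p - 5)*(p - 4)*(p - 2)*(p^2 - 9) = p*(p - 5)*(p - 4)*(p - 3)*(p - 2)*(p + 3)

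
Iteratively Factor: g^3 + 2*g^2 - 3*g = (g)*(g^2 + 2*g - 3) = g*(g - 1)*(g + 3)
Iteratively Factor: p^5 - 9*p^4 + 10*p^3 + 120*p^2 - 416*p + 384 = (p - 4)*(p^4 - 5*p^3 - 10*p^2 + 80*p - 96) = (p - 4)*(p + 4)*(p^3 - 9*p^2 + 26*p - 24) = (p - 4)*(p - 2)*(p + 4)*(p^2 - 7*p + 12) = (p - 4)*(p - 3)*(p - 2)*(p + 4)*(p - 4)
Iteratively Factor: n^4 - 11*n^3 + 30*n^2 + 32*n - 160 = (n - 4)*(n^3 - 7*n^2 + 2*n + 40) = (n - 4)*(n + 2)*(n^2 - 9*n + 20) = (n - 5)*(n - 4)*(n + 2)*(n - 4)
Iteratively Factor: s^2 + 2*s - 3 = (s - 1)*(s + 3)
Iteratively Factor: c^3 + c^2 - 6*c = (c + 3)*(c^2 - 2*c) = c*(c + 3)*(c - 2)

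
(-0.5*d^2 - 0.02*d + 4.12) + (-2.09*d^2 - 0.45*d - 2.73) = -2.59*d^2 - 0.47*d + 1.39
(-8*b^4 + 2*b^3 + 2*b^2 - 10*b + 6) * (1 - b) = 8*b^5 - 10*b^4 + 12*b^2 - 16*b + 6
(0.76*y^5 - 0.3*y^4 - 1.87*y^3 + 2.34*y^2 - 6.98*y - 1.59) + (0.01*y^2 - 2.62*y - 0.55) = 0.76*y^5 - 0.3*y^4 - 1.87*y^3 + 2.35*y^2 - 9.6*y - 2.14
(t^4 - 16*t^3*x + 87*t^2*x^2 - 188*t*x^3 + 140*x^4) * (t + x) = t^5 - 15*t^4*x + 71*t^3*x^2 - 101*t^2*x^3 - 48*t*x^4 + 140*x^5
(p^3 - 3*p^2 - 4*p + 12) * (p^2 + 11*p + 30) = p^5 + 8*p^4 - 7*p^3 - 122*p^2 + 12*p + 360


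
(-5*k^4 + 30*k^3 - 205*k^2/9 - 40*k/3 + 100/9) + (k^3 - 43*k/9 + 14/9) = -5*k^4 + 31*k^3 - 205*k^2/9 - 163*k/9 + 38/3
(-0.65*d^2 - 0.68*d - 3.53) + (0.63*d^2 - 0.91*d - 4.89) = -0.02*d^2 - 1.59*d - 8.42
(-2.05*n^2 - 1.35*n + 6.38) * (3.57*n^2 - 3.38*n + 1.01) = -7.3185*n^4 + 2.1095*n^3 + 25.2691*n^2 - 22.9279*n + 6.4438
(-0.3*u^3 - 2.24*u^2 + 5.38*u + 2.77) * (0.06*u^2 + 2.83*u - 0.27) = -0.018*u^5 - 0.9834*u^4 - 5.9354*u^3 + 15.9964*u^2 + 6.3865*u - 0.7479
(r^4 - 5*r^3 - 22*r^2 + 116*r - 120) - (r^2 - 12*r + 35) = r^4 - 5*r^3 - 23*r^2 + 128*r - 155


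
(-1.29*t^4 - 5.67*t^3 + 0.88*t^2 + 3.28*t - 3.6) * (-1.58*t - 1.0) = 2.0382*t^5 + 10.2486*t^4 + 4.2796*t^3 - 6.0624*t^2 + 2.408*t + 3.6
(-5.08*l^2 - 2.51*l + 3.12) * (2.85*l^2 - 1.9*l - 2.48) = -14.478*l^4 + 2.4985*l^3 + 26.2594*l^2 + 0.296799999999999*l - 7.7376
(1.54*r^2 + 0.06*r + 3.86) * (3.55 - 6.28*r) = -9.6712*r^3 + 5.0902*r^2 - 24.0278*r + 13.703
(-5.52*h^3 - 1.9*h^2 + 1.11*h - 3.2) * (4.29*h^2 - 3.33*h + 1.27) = -23.6808*h^5 + 10.2306*h^4 + 4.0785*h^3 - 19.8373*h^2 + 12.0657*h - 4.064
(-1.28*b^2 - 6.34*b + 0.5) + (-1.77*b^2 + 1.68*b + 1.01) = -3.05*b^2 - 4.66*b + 1.51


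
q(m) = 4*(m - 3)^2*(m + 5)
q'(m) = 4*(m - 3)^2 + 4*(m + 5)*(2*m - 6) = 4*(m - 3)*(3*m + 7)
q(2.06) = 24.95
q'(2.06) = -49.56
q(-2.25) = 303.19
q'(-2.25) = -5.25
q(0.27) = 157.11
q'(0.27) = -85.29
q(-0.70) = 235.47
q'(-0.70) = -72.52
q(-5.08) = -20.89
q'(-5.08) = 266.32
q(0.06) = 174.95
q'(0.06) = -84.44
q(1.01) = 95.20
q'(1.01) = -79.84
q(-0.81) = 243.29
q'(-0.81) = -69.65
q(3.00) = 0.00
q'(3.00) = 0.00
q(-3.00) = 288.00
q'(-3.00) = 48.00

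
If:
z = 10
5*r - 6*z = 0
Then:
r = 12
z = 10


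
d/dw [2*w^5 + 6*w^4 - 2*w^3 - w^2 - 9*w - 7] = 10*w^4 + 24*w^3 - 6*w^2 - 2*w - 9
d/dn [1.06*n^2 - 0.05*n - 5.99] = 2.12*n - 0.05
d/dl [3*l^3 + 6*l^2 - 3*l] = 9*l^2 + 12*l - 3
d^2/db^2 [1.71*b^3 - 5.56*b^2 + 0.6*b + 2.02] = 10.26*b - 11.12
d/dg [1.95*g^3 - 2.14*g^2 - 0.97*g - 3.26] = 5.85*g^2 - 4.28*g - 0.97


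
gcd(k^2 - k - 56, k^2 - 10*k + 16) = k - 8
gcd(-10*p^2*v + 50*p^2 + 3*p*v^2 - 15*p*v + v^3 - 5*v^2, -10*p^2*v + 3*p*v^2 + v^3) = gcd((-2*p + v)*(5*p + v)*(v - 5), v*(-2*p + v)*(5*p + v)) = 10*p^2 - 3*p*v - v^2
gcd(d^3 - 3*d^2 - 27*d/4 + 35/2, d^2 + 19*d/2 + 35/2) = d + 5/2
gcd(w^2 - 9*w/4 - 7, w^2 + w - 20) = w - 4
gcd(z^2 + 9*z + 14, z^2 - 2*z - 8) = z + 2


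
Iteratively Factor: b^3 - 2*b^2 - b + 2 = (b + 1)*(b^2 - 3*b + 2) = (b - 2)*(b + 1)*(b - 1)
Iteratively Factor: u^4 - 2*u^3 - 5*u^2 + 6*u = (u)*(u^3 - 2*u^2 - 5*u + 6) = u*(u - 1)*(u^2 - u - 6) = u*(u - 1)*(u + 2)*(u - 3)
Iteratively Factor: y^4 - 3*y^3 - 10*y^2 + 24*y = (y + 3)*(y^3 - 6*y^2 + 8*y) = (y - 4)*(y + 3)*(y^2 - 2*y) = y*(y - 4)*(y + 3)*(y - 2)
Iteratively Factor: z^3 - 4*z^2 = (z - 4)*(z^2) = z*(z - 4)*(z)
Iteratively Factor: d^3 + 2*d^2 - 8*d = (d - 2)*(d^2 + 4*d) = d*(d - 2)*(d + 4)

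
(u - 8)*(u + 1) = u^2 - 7*u - 8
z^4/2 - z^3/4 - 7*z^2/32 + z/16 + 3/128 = (z/2 + 1/4)*(z - 3/4)*(z - 1/2)*(z + 1/4)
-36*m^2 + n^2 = (-6*m + n)*(6*m + n)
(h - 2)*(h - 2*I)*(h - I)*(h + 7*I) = h^4 - 2*h^3 + 4*I*h^3 + 19*h^2 - 8*I*h^2 - 38*h - 14*I*h + 28*I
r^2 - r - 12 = (r - 4)*(r + 3)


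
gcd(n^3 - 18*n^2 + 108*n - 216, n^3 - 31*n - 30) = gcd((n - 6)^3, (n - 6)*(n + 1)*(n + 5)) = n - 6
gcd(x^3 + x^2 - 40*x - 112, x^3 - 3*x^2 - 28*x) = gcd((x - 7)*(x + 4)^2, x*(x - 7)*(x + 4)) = x^2 - 3*x - 28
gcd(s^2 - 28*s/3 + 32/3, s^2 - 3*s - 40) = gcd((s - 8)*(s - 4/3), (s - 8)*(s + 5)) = s - 8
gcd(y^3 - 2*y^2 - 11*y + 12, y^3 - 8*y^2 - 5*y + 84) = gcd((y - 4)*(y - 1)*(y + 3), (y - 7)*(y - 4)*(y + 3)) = y^2 - y - 12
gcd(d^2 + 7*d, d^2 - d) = d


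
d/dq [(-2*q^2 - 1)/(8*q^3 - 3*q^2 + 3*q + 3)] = (16*q^4 + 18*q^2 - 18*q + 3)/(64*q^6 - 48*q^5 + 57*q^4 + 30*q^3 - 9*q^2 + 18*q + 9)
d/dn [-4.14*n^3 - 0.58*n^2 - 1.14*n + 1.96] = -12.42*n^2 - 1.16*n - 1.14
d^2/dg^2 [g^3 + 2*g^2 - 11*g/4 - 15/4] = 6*g + 4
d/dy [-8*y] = -8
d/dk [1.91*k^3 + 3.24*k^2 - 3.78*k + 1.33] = 5.73*k^2 + 6.48*k - 3.78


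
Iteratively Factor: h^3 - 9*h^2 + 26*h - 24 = (h - 3)*(h^2 - 6*h + 8) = (h - 4)*(h - 3)*(h - 2)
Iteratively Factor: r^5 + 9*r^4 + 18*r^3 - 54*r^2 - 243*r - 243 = (r - 3)*(r^4 + 12*r^3 + 54*r^2 + 108*r + 81) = (r - 3)*(r + 3)*(r^3 + 9*r^2 + 27*r + 27) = (r - 3)*(r + 3)^2*(r^2 + 6*r + 9) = (r - 3)*(r + 3)^3*(r + 3)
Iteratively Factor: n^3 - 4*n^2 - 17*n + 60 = (n - 5)*(n^2 + n - 12) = (n - 5)*(n - 3)*(n + 4)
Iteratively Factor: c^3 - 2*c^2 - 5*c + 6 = (c + 2)*(c^2 - 4*c + 3) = (c - 3)*(c + 2)*(c - 1)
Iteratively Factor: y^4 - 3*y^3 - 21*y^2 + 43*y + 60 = (y + 4)*(y^3 - 7*y^2 + 7*y + 15) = (y + 1)*(y + 4)*(y^2 - 8*y + 15) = (y - 3)*(y + 1)*(y + 4)*(y - 5)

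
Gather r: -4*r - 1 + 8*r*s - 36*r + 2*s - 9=r*(8*s - 40) + 2*s - 10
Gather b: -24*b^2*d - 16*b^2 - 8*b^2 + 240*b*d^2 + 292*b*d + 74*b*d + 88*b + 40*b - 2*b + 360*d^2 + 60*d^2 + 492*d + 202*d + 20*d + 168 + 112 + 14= b^2*(-24*d - 24) + b*(240*d^2 + 366*d + 126) + 420*d^2 + 714*d + 294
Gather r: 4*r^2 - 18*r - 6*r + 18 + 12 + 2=4*r^2 - 24*r + 32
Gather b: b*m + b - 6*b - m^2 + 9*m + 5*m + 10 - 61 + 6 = b*(m - 5) - m^2 + 14*m - 45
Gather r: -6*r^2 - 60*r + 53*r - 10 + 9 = -6*r^2 - 7*r - 1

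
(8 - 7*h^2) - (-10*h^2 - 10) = 3*h^2 + 18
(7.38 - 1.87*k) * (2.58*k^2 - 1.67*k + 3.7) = -4.8246*k^3 + 22.1633*k^2 - 19.2436*k + 27.306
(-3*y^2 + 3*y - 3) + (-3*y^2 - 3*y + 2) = -6*y^2 - 1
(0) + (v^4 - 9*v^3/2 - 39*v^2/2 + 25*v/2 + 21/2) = v^4 - 9*v^3/2 - 39*v^2/2 + 25*v/2 + 21/2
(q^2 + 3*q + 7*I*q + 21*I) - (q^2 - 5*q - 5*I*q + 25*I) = 8*q + 12*I*q - 4*I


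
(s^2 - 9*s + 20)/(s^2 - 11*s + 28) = (s - 5)/(s - 7)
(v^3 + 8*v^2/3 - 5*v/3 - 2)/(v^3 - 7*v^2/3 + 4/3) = (v + 3)/(v - 2)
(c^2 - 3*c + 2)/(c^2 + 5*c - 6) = (c - 2)/(c + 6)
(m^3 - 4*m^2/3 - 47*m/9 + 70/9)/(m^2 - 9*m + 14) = (9*m^2 + 6*m - 35)/(9*(m - 7))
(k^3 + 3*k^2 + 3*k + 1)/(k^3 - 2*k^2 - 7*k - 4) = (k + 1)/(k - 4)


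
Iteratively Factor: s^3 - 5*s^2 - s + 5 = (s - 5)*(s^2 - 1) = (s - 5)*(s + 1)*(s - 1)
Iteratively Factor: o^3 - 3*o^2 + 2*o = (o)*(o^2 - 3*o + 2) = o*(o - 2)*(o - 1)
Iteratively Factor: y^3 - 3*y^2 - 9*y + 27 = (y - 3)*(y^2 - 9) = (y - 3)*(y + 3)*(y - 3)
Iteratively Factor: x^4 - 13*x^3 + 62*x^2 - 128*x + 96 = (x - 4)*(x^3 - 9*x^2 + 26*x - 24) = (x - 4)*(x - 3)*(x^2 - 6*x + 8) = (x - 4)*(x - 3)*(x - 2)*(x - 4)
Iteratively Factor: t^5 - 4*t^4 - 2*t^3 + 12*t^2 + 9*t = (t + 1)*(t^4 - 5*t^3 + 3*t^2 + 9*t) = (t - 3)*(t + 1)*(t^3 - 2*t^2 - 3*t) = (t - 3)^2*(t + 1)*(t^2 + t) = t*(t - 3)^2*(t + 1)*(t + 1)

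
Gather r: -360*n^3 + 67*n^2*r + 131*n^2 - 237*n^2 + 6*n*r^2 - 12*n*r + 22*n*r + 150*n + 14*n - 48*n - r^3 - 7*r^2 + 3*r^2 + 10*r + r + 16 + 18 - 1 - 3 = -360*n^3 - 106*n^2 + 116*n - r^3 + r^2*(6*n - 4) + r*(67*n^2 + 10*n + 11) + 30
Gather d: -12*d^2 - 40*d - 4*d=-12*d^2 - 44*d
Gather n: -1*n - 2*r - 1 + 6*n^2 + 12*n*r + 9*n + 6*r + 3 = 6*n^2 + n*(12*r + 8) + 4*r + 2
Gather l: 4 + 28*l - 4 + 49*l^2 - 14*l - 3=49*l^2 + 14*l - 3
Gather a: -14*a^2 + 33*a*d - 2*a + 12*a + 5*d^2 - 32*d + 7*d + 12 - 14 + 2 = -14*a^2 + a*(33*d + 10) + 5*d^2 - 25*d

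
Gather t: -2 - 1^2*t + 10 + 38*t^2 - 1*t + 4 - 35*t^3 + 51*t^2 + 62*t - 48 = -35*t^3 + 89*t^2 + 60*t - 36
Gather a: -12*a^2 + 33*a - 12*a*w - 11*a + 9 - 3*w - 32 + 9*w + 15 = -12*a^2 + a*(22 - 12*w) + 6*w - 8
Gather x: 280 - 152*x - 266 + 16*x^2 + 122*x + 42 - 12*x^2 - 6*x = 4*x^2 - 36*x + 56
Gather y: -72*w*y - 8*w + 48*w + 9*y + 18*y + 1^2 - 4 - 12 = 40*w + y*(27 - 72*w) - 15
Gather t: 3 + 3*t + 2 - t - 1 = 2*t + 4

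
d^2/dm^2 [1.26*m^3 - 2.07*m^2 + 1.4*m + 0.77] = 7.56*m - 4.14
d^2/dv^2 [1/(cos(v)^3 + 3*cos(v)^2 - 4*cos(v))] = ((-13*cos(v) + 24*cos(2*v) + 9*cos(3*v))*(cos(v)^2 + 3*cos(v) - 4)*cos(v)/4 + 2*(3*cos(v)^2 + 6*cos(v) - 4)^2*sin(v)^2)/((cos(v)^2 + 3*cos(v) - 4)^3*cos(v)^3)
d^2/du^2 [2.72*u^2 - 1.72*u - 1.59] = 5.44000000000000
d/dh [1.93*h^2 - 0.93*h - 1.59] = 3.86*h - 0.93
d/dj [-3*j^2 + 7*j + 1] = 7 - 6*j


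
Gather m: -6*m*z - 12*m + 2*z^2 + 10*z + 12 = m*(-6*z - 12) + 2*z^2 + 10*z + 12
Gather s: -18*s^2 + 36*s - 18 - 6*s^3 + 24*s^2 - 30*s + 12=-6*s^3 + 6*s^2 + 6*s - 6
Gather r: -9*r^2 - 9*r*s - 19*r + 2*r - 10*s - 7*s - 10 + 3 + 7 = -9*r^2 + r*(-9*s - 17) - 17*s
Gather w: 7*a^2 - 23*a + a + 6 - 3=7*a^2 - 22*a + 3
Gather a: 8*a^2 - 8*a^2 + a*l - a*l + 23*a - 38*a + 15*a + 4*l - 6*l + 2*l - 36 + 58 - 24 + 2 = 0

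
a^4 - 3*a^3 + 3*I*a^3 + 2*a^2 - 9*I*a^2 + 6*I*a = a*(a - 2)*(a - 1)*(a + 3*I)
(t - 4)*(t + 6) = t^2 + 2*t - 24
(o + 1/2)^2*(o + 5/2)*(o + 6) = o^4 + 19*o^3/2 + 95*o^2/4 + 137*o/8 + 15/4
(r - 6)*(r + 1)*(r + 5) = r^3 - 31*r - 30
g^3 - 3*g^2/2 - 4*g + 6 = (g - 2)*(g - 3/2)*(g + 2)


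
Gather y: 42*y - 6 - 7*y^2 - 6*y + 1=-7*y^2 + 36*y - 5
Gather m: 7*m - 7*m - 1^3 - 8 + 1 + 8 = 0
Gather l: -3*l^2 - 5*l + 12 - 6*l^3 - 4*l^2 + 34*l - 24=-6*l^3 - 7*l^2 + 29*l - 12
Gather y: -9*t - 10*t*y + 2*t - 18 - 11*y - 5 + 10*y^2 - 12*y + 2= -7*t + 10*y^2 + y*(-10*t - 23) - 21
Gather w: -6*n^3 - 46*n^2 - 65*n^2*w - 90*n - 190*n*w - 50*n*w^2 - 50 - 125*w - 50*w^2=-6*n^3 - 46*n^2 - 90*n + w^2*(-50*n - 50) + w*(-65*n^2 - 190*n - 125) - 50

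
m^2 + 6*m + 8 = (m + 2)*(m + 4)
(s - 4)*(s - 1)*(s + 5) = s^3 - 21*s + 20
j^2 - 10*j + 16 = (j - 8)*(j - 2)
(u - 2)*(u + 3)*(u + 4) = u^3 + 5*u^2 - 2*u - 24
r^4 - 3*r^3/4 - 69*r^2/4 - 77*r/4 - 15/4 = (r - 5)*(r + 1/4)*(r + 1)*(r + 3)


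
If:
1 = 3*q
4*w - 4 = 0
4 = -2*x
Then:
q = 1/3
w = 1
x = -2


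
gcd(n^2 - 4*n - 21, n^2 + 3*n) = n + 3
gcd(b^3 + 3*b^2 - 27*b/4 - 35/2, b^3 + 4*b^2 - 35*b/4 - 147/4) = b + 7/2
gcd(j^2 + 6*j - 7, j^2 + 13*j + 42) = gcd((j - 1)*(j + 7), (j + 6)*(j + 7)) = j + 7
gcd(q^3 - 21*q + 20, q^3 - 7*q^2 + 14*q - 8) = q^2 - 5*q + 4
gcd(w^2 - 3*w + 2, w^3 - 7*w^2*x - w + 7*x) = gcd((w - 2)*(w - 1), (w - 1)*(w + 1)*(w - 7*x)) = w - 1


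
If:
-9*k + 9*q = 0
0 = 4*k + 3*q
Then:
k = 0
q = 0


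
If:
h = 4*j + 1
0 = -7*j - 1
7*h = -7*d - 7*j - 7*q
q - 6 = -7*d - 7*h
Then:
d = 23/42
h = 3/7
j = -1/7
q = -5/6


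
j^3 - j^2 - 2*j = j*(j - 2)*(j + 1)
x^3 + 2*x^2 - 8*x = x*(x - 2)*(x + 4)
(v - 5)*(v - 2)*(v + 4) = v^3 - 3*v^2 - 18*v + 40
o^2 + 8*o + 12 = (o + 2)*(o + 6)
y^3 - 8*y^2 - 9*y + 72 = (y - 8)*(y - 3)*(y + 3)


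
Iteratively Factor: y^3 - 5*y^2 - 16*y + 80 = (y - 5)*(y^2 - 16) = (y - 5)*(y - 4)*(y + 4)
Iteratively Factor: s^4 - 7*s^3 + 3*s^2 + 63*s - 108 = (s - 4)*(s^3 - 3*s^2 - 9*s + 27) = (s - 4)*(s + 3)*(s^2 - 6*s + 9) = (s - 4)*(s - 3)*(s + 3)*(s - 3)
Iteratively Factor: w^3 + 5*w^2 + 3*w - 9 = (w + 3)*(w^2 + 2*w - 3) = (w - 1)*(w + 3)*(w + 3)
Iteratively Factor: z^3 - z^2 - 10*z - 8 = (z + 2)*(z^2 - 3*z - 4) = (z + 1)*(z + 2)*(z - 4)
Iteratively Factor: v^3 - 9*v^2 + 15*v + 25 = (v - 5)*(v^2 - 4*v - 5) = (v - 5)^2*(v + 1)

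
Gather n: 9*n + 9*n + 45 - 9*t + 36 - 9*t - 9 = 18*n - 18*t + 72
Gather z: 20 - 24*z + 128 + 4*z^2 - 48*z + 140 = 4*z^2 - 72*z + 288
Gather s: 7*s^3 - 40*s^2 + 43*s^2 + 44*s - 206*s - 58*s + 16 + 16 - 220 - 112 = 7*s^3 + 3*s^2 - 220*s - 300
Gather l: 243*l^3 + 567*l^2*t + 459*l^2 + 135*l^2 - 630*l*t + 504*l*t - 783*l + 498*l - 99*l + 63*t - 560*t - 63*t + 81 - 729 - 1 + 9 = 243*l^3 + l^2*(567*t + 594) + l*(-126*t - 384) - 560*t - 640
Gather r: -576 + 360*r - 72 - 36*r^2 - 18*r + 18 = -36*r^2 + 342*r - 630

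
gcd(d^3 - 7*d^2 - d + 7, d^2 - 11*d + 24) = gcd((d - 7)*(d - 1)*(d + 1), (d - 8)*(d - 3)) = 1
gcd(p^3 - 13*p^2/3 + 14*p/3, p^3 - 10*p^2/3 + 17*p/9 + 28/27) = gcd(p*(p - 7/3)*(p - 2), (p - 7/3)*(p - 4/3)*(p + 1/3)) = p - 7/3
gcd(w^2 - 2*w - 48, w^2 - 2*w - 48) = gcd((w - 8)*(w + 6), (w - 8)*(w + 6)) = w^2 - 2*w - 48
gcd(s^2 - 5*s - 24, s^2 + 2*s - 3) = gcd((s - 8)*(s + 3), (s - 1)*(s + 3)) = s + 3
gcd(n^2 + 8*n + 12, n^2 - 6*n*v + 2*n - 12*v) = n + 2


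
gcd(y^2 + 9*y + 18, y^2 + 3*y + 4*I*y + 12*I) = y + 3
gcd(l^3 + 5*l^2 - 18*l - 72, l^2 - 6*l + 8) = l - 4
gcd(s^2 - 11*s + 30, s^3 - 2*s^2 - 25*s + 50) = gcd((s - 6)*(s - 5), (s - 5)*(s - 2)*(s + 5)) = s - 5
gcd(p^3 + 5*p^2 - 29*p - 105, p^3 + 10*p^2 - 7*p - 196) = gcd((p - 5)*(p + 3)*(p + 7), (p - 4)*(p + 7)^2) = p + 7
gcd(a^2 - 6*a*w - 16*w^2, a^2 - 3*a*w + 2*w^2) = 1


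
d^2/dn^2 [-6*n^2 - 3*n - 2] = -12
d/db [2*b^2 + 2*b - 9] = 4*b + 2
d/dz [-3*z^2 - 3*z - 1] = -6*z - 3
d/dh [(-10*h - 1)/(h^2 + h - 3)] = (-10*h^2 - 10*h + (2*h + 1)*(10*h + 1) + 30)/(h^2 + h - 3)^2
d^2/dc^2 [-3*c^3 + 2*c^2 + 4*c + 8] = 4 - 18*c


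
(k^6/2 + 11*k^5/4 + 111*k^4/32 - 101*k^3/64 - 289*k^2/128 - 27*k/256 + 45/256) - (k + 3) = k^6/2 + 11*k^5/4 + 111*k^4/32 - 101*k^3/64 - 289*k^2/128 - 283*k/256 - 723/256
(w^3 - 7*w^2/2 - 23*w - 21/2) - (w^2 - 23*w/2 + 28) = w^3 - 9*w^2/2 - 23*w/2 - 77/2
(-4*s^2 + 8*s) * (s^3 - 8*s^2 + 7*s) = -4*s^5 + 40*s^4 - 92*s^3 + 56*s^2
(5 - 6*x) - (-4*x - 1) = 6 - 2*x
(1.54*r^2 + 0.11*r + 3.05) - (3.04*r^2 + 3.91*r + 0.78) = -1.5*r^2 - 3.8*r + 2.27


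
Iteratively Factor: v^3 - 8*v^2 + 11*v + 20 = (v - 5)*(v^2 - 3*v - 4) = (v - 5)*(v + 1)*(v - 4)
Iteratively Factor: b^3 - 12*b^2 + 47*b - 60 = (b - 5)*(b^2 - 7*b + 12) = (b - 5)*(b - 3)*(b - 4)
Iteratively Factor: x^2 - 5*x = (x - 5)*(x)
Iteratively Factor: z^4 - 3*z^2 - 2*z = (z + 1)*(z^3 - z^2 - 2*z) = z*(z + 1)*(z^2 - z - 2) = z*(z + 1)^2*(z - 2)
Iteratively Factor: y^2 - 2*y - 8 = (y + 2)*(y - 4)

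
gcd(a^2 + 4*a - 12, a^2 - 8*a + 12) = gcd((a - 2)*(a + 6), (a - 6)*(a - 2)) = a - 2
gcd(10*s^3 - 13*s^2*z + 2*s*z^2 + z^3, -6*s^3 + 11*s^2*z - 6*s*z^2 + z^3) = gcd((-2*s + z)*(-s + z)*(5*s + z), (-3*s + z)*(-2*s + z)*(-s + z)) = 2*s^2 - 3*s*z + z^2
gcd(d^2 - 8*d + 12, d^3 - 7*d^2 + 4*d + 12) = d^2 - 8*d + 12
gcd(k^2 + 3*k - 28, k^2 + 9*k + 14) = k + 7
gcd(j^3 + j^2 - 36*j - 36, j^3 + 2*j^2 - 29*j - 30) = j^2 + 7*j + 6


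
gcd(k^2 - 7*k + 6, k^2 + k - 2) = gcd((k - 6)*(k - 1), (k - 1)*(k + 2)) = k - 1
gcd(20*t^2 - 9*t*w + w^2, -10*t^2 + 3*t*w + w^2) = 1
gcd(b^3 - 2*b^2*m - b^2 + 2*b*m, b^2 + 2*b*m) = b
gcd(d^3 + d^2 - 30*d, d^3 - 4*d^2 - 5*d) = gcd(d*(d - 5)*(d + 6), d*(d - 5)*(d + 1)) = d^2 - 5*d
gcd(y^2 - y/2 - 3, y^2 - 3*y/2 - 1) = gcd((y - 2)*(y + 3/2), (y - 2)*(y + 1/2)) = y - 2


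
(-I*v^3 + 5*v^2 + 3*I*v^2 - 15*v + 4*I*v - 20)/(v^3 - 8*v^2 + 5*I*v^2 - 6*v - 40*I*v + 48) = (-I*v^3 + v^2*(5 + 3*I) + v*(-15 + 4*I) - 20)/(v^3 + v^2*(-8 + 5*I) + v*(-6 - 40*I) + 48)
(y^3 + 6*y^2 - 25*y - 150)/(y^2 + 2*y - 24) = (y^2 - 25)/(y - 4)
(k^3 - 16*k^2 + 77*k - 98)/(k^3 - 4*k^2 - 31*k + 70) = (k - 7)/(k + 5)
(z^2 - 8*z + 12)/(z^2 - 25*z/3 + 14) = 3*(z - 2)/(3*z - 7)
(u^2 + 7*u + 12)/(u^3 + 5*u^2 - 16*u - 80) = (u + 3)/(u^2 + u - 20)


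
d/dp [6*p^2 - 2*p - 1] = 12*p - 2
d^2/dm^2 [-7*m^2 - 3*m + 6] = -14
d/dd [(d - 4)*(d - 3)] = 2*d - 7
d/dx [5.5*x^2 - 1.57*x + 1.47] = 11.0*x - 1.57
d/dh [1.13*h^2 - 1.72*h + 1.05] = 2.26*h - 1.72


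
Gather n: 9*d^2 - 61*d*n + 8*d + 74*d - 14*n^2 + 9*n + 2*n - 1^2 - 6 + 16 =9*d^2 + 82*d - 14*n^2 + n*(11 - 61*d) + 9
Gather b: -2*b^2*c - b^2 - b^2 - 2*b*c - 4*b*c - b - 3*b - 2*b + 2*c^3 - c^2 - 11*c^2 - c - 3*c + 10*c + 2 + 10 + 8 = b^2*(-2*c - 2) + b*(-6*c - 6) + 2*c^3 - 12*c^2 + 6*c + 20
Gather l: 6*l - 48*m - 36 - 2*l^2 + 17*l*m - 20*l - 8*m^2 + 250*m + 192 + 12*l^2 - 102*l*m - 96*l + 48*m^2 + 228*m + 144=10*l^2 + l*(-85*m - 110) + 40*m^2 + 430*m + 300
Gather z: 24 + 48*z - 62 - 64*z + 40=2 - 16*z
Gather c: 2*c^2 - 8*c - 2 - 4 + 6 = 2*c^2 - 8*c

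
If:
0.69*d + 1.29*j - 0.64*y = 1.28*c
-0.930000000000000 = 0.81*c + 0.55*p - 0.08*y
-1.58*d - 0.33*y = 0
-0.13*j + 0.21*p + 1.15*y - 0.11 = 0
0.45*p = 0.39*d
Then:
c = -1.16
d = 0.01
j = -1.17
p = 0.01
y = -0.04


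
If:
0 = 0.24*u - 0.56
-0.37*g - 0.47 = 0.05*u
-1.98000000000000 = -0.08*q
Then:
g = -1.59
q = 24.75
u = 2.33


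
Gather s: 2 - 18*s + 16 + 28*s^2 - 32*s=28*s^2 - 50*s + 18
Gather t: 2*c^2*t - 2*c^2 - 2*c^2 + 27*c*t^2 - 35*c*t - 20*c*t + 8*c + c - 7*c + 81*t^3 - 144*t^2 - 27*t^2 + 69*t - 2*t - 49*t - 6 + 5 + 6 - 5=-4*c^2 + 2*c + 81*t^3 + t^2*(27*c - 171) + t*(2*c^2 - 55*c + 18)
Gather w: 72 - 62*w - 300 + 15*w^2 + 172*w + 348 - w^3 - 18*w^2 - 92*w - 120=-w^3 - 3*w^2 + 18*w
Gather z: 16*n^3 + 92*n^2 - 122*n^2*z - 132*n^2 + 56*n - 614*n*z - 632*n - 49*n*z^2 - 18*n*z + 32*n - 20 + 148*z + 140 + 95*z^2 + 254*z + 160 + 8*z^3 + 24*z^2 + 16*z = 16*n^3 - 40*n^2 - 544*n + 8*z^3 + z^2*(119 - 49*n) + z*(-122*n^2 - 632*n + 418) + 280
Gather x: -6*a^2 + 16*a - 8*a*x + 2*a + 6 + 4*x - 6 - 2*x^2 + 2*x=-6*a^2 + 18*a - 2*x^2 + x*(6 - 8*a)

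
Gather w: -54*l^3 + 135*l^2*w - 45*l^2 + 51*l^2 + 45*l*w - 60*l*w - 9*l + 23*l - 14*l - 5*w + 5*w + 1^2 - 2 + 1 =-54*l^3 + 6*l^2 + w*(135*l^2 - 15*l)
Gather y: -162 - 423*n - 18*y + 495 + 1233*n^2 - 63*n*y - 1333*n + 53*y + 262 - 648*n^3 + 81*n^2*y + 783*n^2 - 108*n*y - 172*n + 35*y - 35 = -648*n^3 + 2016*n^2 - 1928*n + y*(81*n^2 - 171*n + 70) + 560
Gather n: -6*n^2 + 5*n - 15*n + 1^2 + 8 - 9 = -6*n^2 - 10*n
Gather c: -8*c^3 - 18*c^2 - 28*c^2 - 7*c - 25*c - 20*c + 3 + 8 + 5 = -8*c^3 - 46*c^2 - 52*c + 16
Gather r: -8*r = -8*r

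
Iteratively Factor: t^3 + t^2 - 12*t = (t - 3)*(t^2 + 4*t) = (t - 3)*(t + 4)*(t)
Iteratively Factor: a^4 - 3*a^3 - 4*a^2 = (a - 4)*(a^3 + a^2) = a*(a - 4)*(a^2 + a) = a*(a - 4)*(a + 1)*(a)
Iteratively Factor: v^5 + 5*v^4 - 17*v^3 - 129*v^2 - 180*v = (v)*(v^4 + 5*v^3 - 17*v^2 - 129*v - 180) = v*(v + 4)*(v^3 + v^2 - 21*v - 45) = v*(v + 3)*(v + 4)*(v^2 - 2*v - 15) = v*(v - 5)*(v + 3)*(v + 4)*(v + 3)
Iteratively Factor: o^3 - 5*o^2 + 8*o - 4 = (o - 1)*(o^2 - 4*o + 4) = (o - 2)*(o - 1)*(o - 2)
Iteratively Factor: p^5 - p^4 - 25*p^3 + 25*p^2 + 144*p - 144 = (p - 3)*(p^4 + 2*p^3 - 19*p^2 - 32*p + 48) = (p - 3)*(p - 1)*(p^3 + 3*p^2 - 16*p - 48) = (p - 3)*(p - 1)*(p + 4)*(p^2 - p - 12) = (p - 4)*(p - 3)*(p - 1)*(p + 4)*(p + 3)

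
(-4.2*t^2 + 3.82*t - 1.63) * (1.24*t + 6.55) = -5.208*t^3 - 22.7732*t^2 + 22.9998*t - 10.6765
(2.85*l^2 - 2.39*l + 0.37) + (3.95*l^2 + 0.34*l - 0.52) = 6.8*l^2 - 2.05*l - 0.15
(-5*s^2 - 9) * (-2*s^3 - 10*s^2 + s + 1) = 10*s^5 + 50*s^4 + 13*s^3 + 85*s^2 - 9*s - 9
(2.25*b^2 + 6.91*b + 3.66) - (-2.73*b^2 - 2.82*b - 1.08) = 4.98*b^2 + 9.73*b + 4.74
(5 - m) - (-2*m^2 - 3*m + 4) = 2*m^2 + 2*m + 1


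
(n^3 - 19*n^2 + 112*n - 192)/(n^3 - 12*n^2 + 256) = (n - 3)/(n + 4)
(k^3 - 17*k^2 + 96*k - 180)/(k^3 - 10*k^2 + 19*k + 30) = (k - 6)/(k + 1)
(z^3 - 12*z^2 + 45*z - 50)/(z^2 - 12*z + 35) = (z^2 - 7*z + 10)/(z - 7)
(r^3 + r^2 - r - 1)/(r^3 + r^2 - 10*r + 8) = (r^2 + 2*r + 1)/(r^2 + 2*r - 8)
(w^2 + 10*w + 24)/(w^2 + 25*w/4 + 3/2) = 4*(w + 4)/(4*w + 1)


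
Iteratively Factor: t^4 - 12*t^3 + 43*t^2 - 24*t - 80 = (t - 4)*(t^3 - 8*t^2 + 11*t + 20) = (t - 4)^2*(t^2 - 4*t - 5) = (t - 4)^2*(t + 1)*(t - 5)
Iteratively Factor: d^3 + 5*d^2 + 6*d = (d)*(d^2 + 5*d + 6) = d*(d + 2)*(d + 3)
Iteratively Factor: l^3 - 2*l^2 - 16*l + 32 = (l - 4)*(l^2 + 2*l - 8) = (l - 4)*(l - 2)*(l + 4)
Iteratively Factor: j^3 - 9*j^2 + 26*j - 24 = (j - 4)*(j^2 - 5*j + 6) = (j - 4)*(j - 3)*(j - 2)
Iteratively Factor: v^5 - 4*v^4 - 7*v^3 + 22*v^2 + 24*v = (v - 3)*(v^4 - v^3 - 10*v^2 - 8*v) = (v - 3)*(v + 1)*(v^3 - 2*v^2 - 8*v) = (v - 3)*(v + 1)*(v + 2)*(v^2 - 4*v) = v*(v - 3)*(v + 1)*(v + 2)*(v - 4)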